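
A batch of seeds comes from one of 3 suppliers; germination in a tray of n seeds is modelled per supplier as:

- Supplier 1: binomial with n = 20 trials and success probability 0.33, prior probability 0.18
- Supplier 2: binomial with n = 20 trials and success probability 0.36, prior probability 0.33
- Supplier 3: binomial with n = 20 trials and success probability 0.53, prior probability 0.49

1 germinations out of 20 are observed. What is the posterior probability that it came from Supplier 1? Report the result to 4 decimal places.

P(component k | x) = π_k·f_k(x) / marginal(x), where marginal(x) = Σ_j π_j·f_j(x).
Component likelihoods at x = 1 germinations out of 20:
  p_1 = 0.00327314
  p_2 = 0.00149538
  p_3 = 6.23972e-06
Weight by the priors:
  π_1·p_1 = 0.18 × 0.00327314 = 0.000589166
  π_2·p_2 = 0.33 × 0.00149538 = 0.000493476
  π_3·p_3 = 0.49 × 6.23972e-06 = 3.05746e-06
Denominator: 0.000589166 + 0.000493476 + 3.05746e-06 = 0.0010857
P(Supplier 1 | the observation) = 0.000589166 / 0.0010857 ≈ 0.5427

0.5427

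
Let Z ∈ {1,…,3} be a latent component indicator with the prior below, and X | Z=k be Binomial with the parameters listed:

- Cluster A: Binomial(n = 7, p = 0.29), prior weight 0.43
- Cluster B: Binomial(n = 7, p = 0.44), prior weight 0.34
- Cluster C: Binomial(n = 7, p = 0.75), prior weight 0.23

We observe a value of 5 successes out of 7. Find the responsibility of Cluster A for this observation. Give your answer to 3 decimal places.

By Bayes' theorem, P(k | x) = w_k f_k(x) / Σ_j w_j f_j(x).
Evaluate each component's likelihood at the observed value:
  L_A = C(7,5)·0.29^5·0.71^2 = 21·0.00205111·0.5041 = 0.0217133
  L_B = C(7,5)·0.44^5·0.56^2 = 21·0.0164916·0.3136 = 0.108607
  L_C = C(7,5)·0.75^5·0.25^2 = 21·0.237305·0.0625 = 0.311462
Prior × likelihood for each component:
  w_A·L_A = 0.43 × 0.0217133 = 0.00933672
  w_B·L_B = 0.34 × 0.108607 = 0.0369265
  w_C·L_C = 0.23 × 0.311462 = 0.0716364
Normaliser: 0.00933672 + 0.0369265 + 0.0716364 = 0.1179
P(Cluster A | x) ≈ 0.079

0.079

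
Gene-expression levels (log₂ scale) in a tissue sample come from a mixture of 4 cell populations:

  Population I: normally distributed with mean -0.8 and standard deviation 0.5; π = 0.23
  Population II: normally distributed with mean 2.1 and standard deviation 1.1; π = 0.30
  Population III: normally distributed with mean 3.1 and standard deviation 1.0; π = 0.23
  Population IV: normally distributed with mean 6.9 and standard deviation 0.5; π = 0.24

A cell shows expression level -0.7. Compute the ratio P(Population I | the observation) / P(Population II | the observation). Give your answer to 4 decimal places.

Only the two components matter; the odds are (π_i f_i(x)) / (π_j f_j(x)).
Evaluate each component's likelihood at the observed value:
  L_I = (1/(0.5·√(2π)))·exp(−(-0.7−-0.8)²/(2·0.5²)) = 0.797885·exp(-0.02000) = 0.782085
  L_II = (1/(1.1·√(2π)))·exp(−(-0.7−2.1)²/(2·1.1²)) = 0.362675·exp(-3.23967) = 0.0142085
  L_III = (1/(1.0·√(2π)))·exp(−(-0.7−3.1)²/(2·1.0²)) = 0.398942·exp(-7.22000) = 0.000291947
  L_IV = (1/(0.5·√(2π)))·exp(−(-0.7−6.9)²/(2·0.5²)) = 0.797885·exp(-115.52000) = 5.39811e-51
Odds = (0.23/0.30) × (0.782085/0.0142085) = 0.766667 × 55.0437 ≈ 42.2001

42.2001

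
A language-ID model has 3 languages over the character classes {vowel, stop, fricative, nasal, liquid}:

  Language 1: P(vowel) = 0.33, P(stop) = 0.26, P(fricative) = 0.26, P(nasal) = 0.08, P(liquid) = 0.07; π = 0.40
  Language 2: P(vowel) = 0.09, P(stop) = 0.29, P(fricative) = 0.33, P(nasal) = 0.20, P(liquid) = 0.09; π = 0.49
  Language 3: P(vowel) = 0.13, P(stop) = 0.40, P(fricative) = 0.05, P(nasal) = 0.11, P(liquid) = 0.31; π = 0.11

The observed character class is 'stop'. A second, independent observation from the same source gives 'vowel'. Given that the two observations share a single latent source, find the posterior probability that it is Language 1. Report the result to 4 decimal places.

0.6496

By Bayes' theorem, P(k | x) = P(Z=k) f_k(x) / Σ_j P(Z=j) f_j(x).
Since both observations come from the same component, the likelihood for component k is f_k(x₁)·f_k(x₂).
  f_1 = [P(stop | comp) = 0.26] × [0.33] = 0.0858
  f_2 = [P(stop | comp) = 0.29] × [0.09] = 0.0261
  f_3 = [P(stop | comp) = 0.40] × [0.13] = 0.052
Weight by the priors:
  P(Z=1)·f_1 = 0.40 × 0.0858 = 0.03432
  P(Z=2)·f_2 = 0.49 × 0.0261 = 0.012789
  P(Z=3)·f_3 = 0.11 × 0.052 = 0.00572
Denominator: 0.03432 + 0.012789 + 0.00572 = 0.052829
P(Language 1 | x₁,x₂) ≈ 0.6496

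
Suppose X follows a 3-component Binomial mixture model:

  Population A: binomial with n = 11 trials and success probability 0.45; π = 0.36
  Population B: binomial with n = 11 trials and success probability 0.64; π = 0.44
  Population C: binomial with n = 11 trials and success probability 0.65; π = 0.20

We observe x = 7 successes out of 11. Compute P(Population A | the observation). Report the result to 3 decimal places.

0.207

Posterior ∝ prior × likelihood, so P(k | x) ∝ P(Z=k) f_k(x); normalise over all components.
Evaluate each component's likelihood at the observed value:
  L_A = C(11,7)·0.45^7·0.55^4 = 330·0.00373669·0.0915063 = 0.112837
  L_B = C(11,7)·0.64^7·0.36^4 = 330·0.0439805·0.0167962 = 0.243772
  L_C = C(11,7)·0.65^7·0.35^4 = 330·0.0490223·0.0150062 = 0.242761
Prior × likelihood for each component:
  P(Z=A)·L_A = 0.36 × 0.112837 = 0.0406214
  P(Z=B)·L_B = 0.44 × 0.243772 = 0.10726
  P(Z=C)·L_C = 0.20 × 0.242761 = 0.0485523
Evidence: 0.0406214 + 0.10726 + 0.0485523 = 0.196433
So the posterior for Population A is 0.0406214 / 0.196433 ≈ 0.207.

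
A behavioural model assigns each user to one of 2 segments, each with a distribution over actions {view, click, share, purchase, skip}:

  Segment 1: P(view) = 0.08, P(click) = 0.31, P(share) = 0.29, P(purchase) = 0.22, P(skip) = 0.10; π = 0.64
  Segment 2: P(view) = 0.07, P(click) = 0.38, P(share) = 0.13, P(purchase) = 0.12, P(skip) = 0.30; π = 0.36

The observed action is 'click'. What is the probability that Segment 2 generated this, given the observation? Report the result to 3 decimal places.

Apply Bayes' rule: the posterior for each component is proportional to its prior times its likelihood at x.
Component likelihoods at x = 'click':
  p_1 = 0.31
  p_2 = 0.38
Unnormalised posteriors:
  P(Z=1)·p_1 = 0.64 × 0.31 = 0.1984
  P(Z=2)·p_2 = 0.36 × 0.38 = 0.1368
Denominator: 0.1984 + 0.1368 = 0.3352
So the posterior for Segment 2 is 0.1368 / 0.3352 ≈ 0.408.

0.408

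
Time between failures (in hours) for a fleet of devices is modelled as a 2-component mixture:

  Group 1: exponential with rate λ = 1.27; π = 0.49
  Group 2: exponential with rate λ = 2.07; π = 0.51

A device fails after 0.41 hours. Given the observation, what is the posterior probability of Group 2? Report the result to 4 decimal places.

0.5500

The responsibility of component k is π_k f_k(x) divided by Σ_j π_j f_j(x).
Exponential densities:
  L_1 = 0.754513
  L_2 = 0.8859
Multiply by the mixture weights:
  π_1·L_1 = 0.49 × 0.754513 = 0.369711
  π_2·L_2 = 0.51 × 0.8859 = 0.451809
Denominator: 0.369711 + 0.451809 = 0.82152
P(Group 2 | data) = 0.451809 / 0.82152 ≈ 0.5500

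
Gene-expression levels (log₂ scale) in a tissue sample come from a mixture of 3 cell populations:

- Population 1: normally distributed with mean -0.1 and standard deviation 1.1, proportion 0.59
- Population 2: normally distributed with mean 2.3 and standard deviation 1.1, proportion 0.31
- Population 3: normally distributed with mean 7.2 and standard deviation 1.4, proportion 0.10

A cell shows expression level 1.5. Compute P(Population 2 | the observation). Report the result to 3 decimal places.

P(component k | x) = π_k·f_k(x) / marginal(x), where marginal(x) = Σ_j π_j·f_j(x).
Evaluate each component's likelihood at the observed value:
  p_1 = (1/(1.1·√(2π)))·exp(−(1.5−-0.1)²/(2·1.1²)) = 0.362675·exp(-1.05785) = 0.125921
  p_2 = (1/(1.1·√(2π)))·exp(−(1.5−2.3)²/(2·1.1²)) = 0.362675·exp(-0.26446) = 0.278396
  p_3 = (1/(1.4·√(2π)))·exp(−(1.5−7.2)²/(2·1.4²)) = 0.284959·exp(-8.28827) = 7.1653e-05
Weight by the priors:
  π_1·p_1 = 0.59 × 0.125921 = 0.0742934
  π_2·p_2 = 0.31 × 0.278396 = 0.0863027
  π_3·p_3 = 0.10 × 7.1653e-05 = 7.1653e-06
Sum: 0.0742934 + 0.0863027 + 7.1653e-06 = 0.160603
P(Population 2 | x) = 0.0863027 / 0.160603 ≈ 0.537

0.537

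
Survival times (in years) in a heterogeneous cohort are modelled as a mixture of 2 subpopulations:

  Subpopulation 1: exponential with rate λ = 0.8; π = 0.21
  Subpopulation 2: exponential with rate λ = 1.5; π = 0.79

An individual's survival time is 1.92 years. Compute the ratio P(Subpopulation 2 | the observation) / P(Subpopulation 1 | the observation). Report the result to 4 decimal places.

Only the two components matter; the odds are (w_i f_i(x)) / (w_j f_j(x)).
Component likelihoods at x = 1.92 years:
  L_1 = 0.8·e^(−0.8·1.92) = 0.8·e^(−1.5360) = 0.172192
  L_2 = 1.5·e^(−1.5·1.92) = 1.5·e^(−2.8800) = 0.0842021
Posterior odds = (w_2·L_2) / (w_1·L_1) = (0.79·0.0842021) / (0.21·0.172192) = 0.0665197 / 0.0361604 ≈ 1.8396

1.8396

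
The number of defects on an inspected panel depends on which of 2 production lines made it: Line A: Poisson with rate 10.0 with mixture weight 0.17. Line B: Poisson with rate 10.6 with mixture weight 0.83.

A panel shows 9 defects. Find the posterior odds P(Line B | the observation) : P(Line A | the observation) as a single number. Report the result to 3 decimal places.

The posterior odds equal the prior odds times the likelihood ratio: (w_i/w_j)·(f_i(x)/f_j(x)).
Component likelihoods at x = 9 defects:
  f_A = e^(−10.0)·10.0^9/9! = 0.12511
  f_B = e^(−10.6)·10.6^9/9! = 0.116003
Posterior odds = (w_B·f_B) / (w_A·f_A) = (0.83·0.116003) / (0.17·0.12511) = 0.0962823 / 0.0212687 ≈ 4.527

4.527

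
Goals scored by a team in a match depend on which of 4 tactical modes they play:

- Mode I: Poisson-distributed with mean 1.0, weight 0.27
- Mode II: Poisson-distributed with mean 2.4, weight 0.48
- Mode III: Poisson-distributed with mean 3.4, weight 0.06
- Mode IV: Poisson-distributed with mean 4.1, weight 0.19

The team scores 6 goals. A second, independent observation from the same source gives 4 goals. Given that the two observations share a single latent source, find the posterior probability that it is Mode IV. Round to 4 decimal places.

0.6431

Posterior ∝ prior × likelihood, so P(k | x) ∝ P(Z=k) f_k(x); normalise over all components.
Since both observations come from the same component, the likelihood for component k is f_k(x₁)·f_k(x₂).
  f_I = [0.000510944] × [0.0153283] = 7.8319e-06
  f_II = [0.0240784] × [0.125408] = 0.00301964
  f_III = [0.0716044] × [0.185825] = 0.0133059
  f_IV = [0.109336] × [0.195127] = 0.0213344
Unnormalised posteriors:
  P(Z=I)·f_I = 0.27 × 7.8319e-06 = 2.11461e-06
  P(Z=II)·f_II = 0.48 × 0.00301964 = 0.00144943
  P(Z=III)·f_III = 0.06 × 0.0133059 = 0.000798352
  P(Z=IV)·f_IV = 0.19 × 0.0213344 = 0.00405353
Evidence: 2.11461e-06 + 0.00144943 + 0.000798352 + 0.00405353 = 0.00630343
P(Mode IV | data) ≈ 0.6431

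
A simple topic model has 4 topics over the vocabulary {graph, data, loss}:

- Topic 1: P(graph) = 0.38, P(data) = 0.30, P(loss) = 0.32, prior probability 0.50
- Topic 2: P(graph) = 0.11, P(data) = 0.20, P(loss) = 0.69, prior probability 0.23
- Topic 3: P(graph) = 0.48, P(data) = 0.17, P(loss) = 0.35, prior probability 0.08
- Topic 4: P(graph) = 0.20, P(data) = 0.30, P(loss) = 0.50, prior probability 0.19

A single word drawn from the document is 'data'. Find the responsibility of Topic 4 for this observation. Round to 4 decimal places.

By Bayes' theorem, P(k | x) = P(Z=k) f_k(x) / Σ_j P(Z=j) f_j(x).
Categorical probabilities:
  L_1 = P(data | comp) = 0.30
  L_2 = P(data | comp) = 0.20
  L_3 = P(data | comp) = 0.17
  L_4 = P(data | comp) = 0.30
Unnormalised posteriors:
  P(Z=1)·L_1 = 0.50 × 0.3 = 0.15
  P(Z=2)·L_2 = 0.23 × 0.2 = 0.046
  P(Z=3)·L_3 = 0.08 × 0.17 = 0.0136
  P(Z=4)·L_4 = 0.19 × 0.3 = 0.057
Normaliser: 0.15 + 0.046 + 0.0136 + 0.057 = 0.2666
Responsibility of Topic 4: 0.057 / 0.2666 ≈ 0.2138

0.2138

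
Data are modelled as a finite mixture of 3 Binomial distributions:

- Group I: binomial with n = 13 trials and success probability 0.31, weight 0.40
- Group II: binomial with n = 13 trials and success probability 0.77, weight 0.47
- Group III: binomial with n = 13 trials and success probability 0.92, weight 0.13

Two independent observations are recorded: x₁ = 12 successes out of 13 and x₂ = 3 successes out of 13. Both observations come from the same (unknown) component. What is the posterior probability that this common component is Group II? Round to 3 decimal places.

0.849

By Bayes' theorem, P(k | x) = π_k f_k(x) / Σ_j π_j f_j(x).
Since both observations come from the same component, the likelihood for component k is f_k(x₁)·f_k(x₂).
  L_I = [7.06534e-06] × [0.208421] = 1.47257e-06
  L_II = [0.129885] × [5.40899e-05] = 7.02549e-06
  L_III = [0.382373] × [2.39127e-09] = 9.14359e-10
Unnormalised posteriors:
  π_I·L_I = 0.40 × 1.47257e-06 = 5.89026e-07
  π_II·L_II = 0.47 × 7.02549e-06 = 3.30198e-06
  π_III·L_III = 0.13 × 9.14359e-10 = 1.18867e-10
Denominator: 5.89026e-07 + 3.30198e-06 + 1.18867e-10 = 3.89112e-06
Responsibility of Group II: 3.30198e-06 / 3.89112e-06 ≈ 0.849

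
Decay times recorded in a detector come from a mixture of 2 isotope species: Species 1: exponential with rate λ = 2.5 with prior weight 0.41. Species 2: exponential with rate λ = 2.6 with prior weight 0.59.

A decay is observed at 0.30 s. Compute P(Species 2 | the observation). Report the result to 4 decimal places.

0.5922

P(component k | x) = π_k·f_k(x) / marginal(x), where marginal(x) = Σ_j π_j·f_j(x).
Evaluate each component's likelihood at the observed value:
  p_1 = 1.18092
  p_2 = 1.19186
Weight by the priors:
  π_1·p_1 = 0.41 × 1.18092 = 0.484176
  π_2·p_2 = 0.59 × 1.19186 = 0.703195
Evidence: 0.484176 + 0.703195 = 1.18737
So the posterior for Species 2 is 0.703195 / 1.18737 ≈ 0.5922.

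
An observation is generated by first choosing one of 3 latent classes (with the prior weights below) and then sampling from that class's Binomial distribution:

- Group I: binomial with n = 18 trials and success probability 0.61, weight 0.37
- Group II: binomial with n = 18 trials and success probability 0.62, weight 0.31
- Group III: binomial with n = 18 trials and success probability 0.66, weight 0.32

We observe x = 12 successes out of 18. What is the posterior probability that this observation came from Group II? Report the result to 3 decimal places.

0.306

P(component k | x) = P(Z=k)·f_k(x) / marginal(x), where marginal(x) = Σ_j P(Z=j)·f_j(x).
Component likelihoods at x = 12 successes out of 18:
  p_I = 0.173387
  p_II = 0.180332
  p_III = 0.195917
Multiply by the mixture weights:
  P(Z=I)·p_I = 0.37 × 0.173387 = 0.0641533
  P(Z=II)·p_II = 0.31 × 0.180332 = 0.055903
  P(Z=III)·p_III = 0.32 × 0.195917 = 0.0626935
Sum: 0.0641533 + 0.055903 + 0.0626935 = 0.18275
P(Group II | the observation) = 0.055903 / 0.18275 ≈ 0.306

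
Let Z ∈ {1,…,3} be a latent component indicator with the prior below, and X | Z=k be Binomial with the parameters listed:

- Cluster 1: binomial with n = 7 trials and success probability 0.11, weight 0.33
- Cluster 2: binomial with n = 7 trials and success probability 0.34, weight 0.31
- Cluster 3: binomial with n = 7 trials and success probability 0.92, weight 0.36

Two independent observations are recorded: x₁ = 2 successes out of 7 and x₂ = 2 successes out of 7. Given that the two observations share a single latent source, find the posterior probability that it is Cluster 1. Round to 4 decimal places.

Apply Bayes' rule: the posterior for each component is proportional to its prior times its likelihood at x.
Since both observations come from the same component, the likelihood for component k is f_k(x₁)·f_k(x₂).
  p_1 = [0.141891] × [0.141891] = 0.020133
  p_2 = [0.304016] × [0.304016] = 0.0924259
  p_3 = [5.82432e-05] × [5.82432e-05] = 3.39226e-09
Weight by the priors:
  P(Z=1)·p_1 = 0.33 × 0.020133 = 0.0066439
  P(Z=2)·p_2 = 0.31 × 0.0924259 = 0.028652
  P(Z=3)·p_3 = 0.36 × 3.39226e-09 = 1.22122e-09
Sum: 0.0066439 + 0.028652 + 1.22122e-09 = 0.0352959
So the posterior for Cluster 1 is 0.0066439 / 0.0352959 ≈ 0.1882.

0.1882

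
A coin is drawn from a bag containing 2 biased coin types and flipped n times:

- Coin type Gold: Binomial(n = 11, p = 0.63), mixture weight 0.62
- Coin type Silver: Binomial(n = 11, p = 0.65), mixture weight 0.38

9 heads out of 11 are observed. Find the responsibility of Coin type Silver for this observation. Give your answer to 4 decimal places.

P(component k | x) = π_k·f_k(x) / marginal(x), where marginal(x) = Σ_j π_j·f_j(x).
Component likelihoods at x = 9 heads out of 11:
  f_Gold = C(11,9)·0.63^9·0.37^2 = 55·0.0156338·0.1369 = 0.117715
  f_Silver = C(11,9)·0.65^9·0.35^2 = 55·0.0207119·0.1225 = 0.139547
Unnormalised posteriors:
  π_Gold·f_Gold = 0.62 × 0.117715 = 0.0729832
  π_Silver·f_Silver = 0.38 × 0.139547 = 0.0530277
Marginal: 0.0729832 + 0.0530277 = 0.126011
Responsibility of Coin type Silver: 0.0530277 / 0.126011 ≈ 0.4208

0.4208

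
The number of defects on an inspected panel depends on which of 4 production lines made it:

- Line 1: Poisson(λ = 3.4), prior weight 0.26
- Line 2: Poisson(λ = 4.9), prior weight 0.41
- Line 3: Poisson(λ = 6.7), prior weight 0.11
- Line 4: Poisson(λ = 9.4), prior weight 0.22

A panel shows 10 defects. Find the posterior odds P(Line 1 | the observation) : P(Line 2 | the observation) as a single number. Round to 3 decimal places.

Since P(k|x) ∝ π_k f_k(x), the posterior odds are π_i f_i(x) / (π_j f_j(x)).
Component likelihoods at x = 10 defects:
  f_1 = 0.00189856
  f_2 = 0.016374
  f_3 = 0.0618318
  f_4 = 0.122786
Odds = (0.26/0.41) × (0.00189856/0.016374) = 0.634146 × 0.11595 ≈ 0.074

0.074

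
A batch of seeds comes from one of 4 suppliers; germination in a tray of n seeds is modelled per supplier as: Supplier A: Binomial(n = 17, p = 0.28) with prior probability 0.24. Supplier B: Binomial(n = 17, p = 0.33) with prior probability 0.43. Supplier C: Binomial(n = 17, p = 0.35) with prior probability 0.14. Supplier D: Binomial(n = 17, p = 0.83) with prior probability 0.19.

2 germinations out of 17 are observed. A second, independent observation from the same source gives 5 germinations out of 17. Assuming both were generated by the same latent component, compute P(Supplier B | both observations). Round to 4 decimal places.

The responsibility of component k is π_k f_k(x) divided by Σ_j π_j f_j(x).
Since both observations come from the same component, the likelihood for component k is f_k(x₁)·f_k(x₂).
  f_A = [C(17,2)·0.28^2·0.72^15 = 136·0.0784·0.00724415 = 0.07724] × [0.206695] = 0.0159651
  f_B = [C(17,2)·0.33^2·0.67^15 = 136·0.1089·0.00246106 = 0.0364493] × [0.198161] = 0.00722281
  f_C = [C(17,2)·0.35^2·0.65^15 = 136·0.1225·0.00156207 = 0.0260241] × [0.184863] = 0.0048109
  f_D = [C(17,2)·0.83^2·0.17^15 = 136·0.6889·2.86242e-12 = 2.68182e-10] × [1.42013e-06] = 3.80852e-16
Weight by the priors:
  π_A·f_A = 0.24 × 0.0159651 = 0.00383163
  π_B·f_B = 0.43 × 0.00722281 = 0.00310581
  π_C·f_C = 0.14 × 0.0048109 = 0.000673526
  π_D·f_D = 0.19 × 3.80852e-16 = 7.2362e-17
Evidence: 0.00383163 + 0.00310581 + 0.000673526 + 7.2362e-17 = 0.00761097
P(Supplier B | data) = 0.00310581 / 0.00761097 ≈ 0.4081

0.4081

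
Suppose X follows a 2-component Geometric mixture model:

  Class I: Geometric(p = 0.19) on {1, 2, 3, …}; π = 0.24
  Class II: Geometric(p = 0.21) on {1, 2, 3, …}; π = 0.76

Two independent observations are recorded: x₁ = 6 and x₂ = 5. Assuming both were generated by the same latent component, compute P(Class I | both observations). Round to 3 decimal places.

By Bayes' theorem, P(k | x) = π_k f_k(x) / Σ_j π_j f_j(x).
Since both observations come from the same component, the likelihood for component k is f_k(x₁)·f_k(x₂).
  f_I = [0.19·(1−0.19)^5 = 0.19·0.348678 = 0.0662489] × [0.0817888] = 0.00541842
  f_II = [0.21·(1−0.21)^5 = 0.21·0.307706 = 0.0646182] × [0.0817952] = 0.00528546
Unnormalised posteriors:
  π_I·f_I = 0.24 × 0.00541842 = 0.00130042
  π_II·f_II = 0.76 × 0.00528546 = 0.00401695
Denominator: 0.00130042 + 0.00401695 = 0.00531737
Responsibility of Class I: 0.00130042 / 0.00531737 ≈ 0.245

0.245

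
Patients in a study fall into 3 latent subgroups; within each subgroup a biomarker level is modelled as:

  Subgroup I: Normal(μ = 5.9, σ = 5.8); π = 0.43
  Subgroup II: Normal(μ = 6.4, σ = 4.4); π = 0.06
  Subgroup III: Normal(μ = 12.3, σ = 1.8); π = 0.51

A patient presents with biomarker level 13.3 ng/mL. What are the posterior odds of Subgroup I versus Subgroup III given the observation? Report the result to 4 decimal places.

0.1353

Only the two components matter; the odds are (P(Z=i) f_i(x)) / (P(Z=j) f_j(x)).
Component likelihoods at x = 13.3 ng/mL:
  f_I = 0.0304793
  f_II = 0.0265125
  f_III = 0.18994
Posterior odds = (P(Z=I)·f_I) / (P(Z=III)·f_III) = (0.43·0.0304793) / (0.51·0.18994) = 0.0131061 / 0.0968695 ≈ 0.1353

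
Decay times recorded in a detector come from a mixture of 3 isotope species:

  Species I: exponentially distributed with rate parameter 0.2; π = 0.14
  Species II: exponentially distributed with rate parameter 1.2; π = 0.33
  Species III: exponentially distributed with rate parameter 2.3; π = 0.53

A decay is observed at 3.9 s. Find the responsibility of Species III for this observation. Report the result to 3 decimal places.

0.009

Posterior ∝ prior × likelihood, so P(k | x) ∝ w_k f_k(x); normalise over all components.
Evaluate each component's likelihood at the observed value:
  p_I = 0.0916812
  p_II = 0.0111348
  p_III = 0.000292487
Weight by the priors:
  w_I·p_I = 0.14 × 0.0916812 = 0.0128354
  w_II·p_II = 0.33 × 0.0111348 = 0.00367449
  w_III·p_III = 0.53 × 0.000292487 = 0.000155018
Normaliser: 0.0128354 + 0.00367449 + 0.000155018 = 0.0166649
P(Species III | x) = 0.000155018 / 0.0166649 ≈ 0.009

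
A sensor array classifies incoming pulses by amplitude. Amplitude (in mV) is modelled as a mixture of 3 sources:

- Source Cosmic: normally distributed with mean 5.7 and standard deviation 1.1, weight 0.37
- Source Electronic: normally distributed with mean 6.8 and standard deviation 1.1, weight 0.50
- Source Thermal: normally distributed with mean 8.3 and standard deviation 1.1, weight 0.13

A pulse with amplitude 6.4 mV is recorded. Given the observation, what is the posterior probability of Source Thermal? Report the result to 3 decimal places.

Posterior ∝ prior × likelihood, so P(k | x) ∝ w_k f_k(x); normalise over all components.
Normal densities:
  f_Cosmic = (1/(1.1·√(2π)))·exp(−(6.4−5.7)²/(2·1.1²)) = 0.362675·exp(-0.20248) = 0.296198
  f_Electronic = (1/(1.1·√(2π)))·exp(−(6.4−6.8)²/(2·1.1²)) = 0.362675·exp(-0.06612) = 0.339472
  f_Thermal = (1/(1.1·√(2π)))·exp(−(6.4−8.3)²/(2·1.1²)) = 0.362675·exp(-1.49174) = 0.0815952
Unnormalised posteriors:
  w_Cosmic·f_Cosmic = 0.37 × 0.296198 = 0.109593
  w_Electronic·f_Electronic = 0.50 × 0.339472 = 0.169736
  w_Thermal·f_Thermal = 0.13 × 0.0815952 = 0.0106074
Denominator: 0.109593 + 0.169736 + 0.0106074 = 0.289936
Responsibility of Source Thermal: 0.0106074 / 0.289936 ≈ 0.037

0.037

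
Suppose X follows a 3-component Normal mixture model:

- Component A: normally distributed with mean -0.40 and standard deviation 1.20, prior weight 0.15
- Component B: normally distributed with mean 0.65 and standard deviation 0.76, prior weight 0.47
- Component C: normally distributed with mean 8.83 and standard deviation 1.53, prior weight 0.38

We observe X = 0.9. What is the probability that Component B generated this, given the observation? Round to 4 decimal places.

0.8939

Apply Bayes' rule: the posterior for each component is proportional to its prior times its likelihood at x.
Normal densities:
  L_A = (1/(1.20·√(2π)))·exp(−(0.9−-0.40)²/(2·1.20²)) = 0.332452·exp(-0.58681) = 0.184877
  L_B = (1/(0.76·√(2π)))·exp(−(0.9−0.65)²/(2·0.76²)) = 0.524924·exp(-0.05410) = 0.497279
  L_C = (1/(1.53·√(2π)))·exp(−(0.9−8.83)²/(2·1.53²)) = 0.260747·exp(-13.43178) = 3.82711e-07
Weight by the priors:
  P(Z=A)·L_A = 0.15 × 0.184877 = 0.0277315
  P(Z=B)·L_B = 0.47 × 0.497279 = 0.233721
  P(Z=C)·L_C = 0.38 × 3.82711e-07 = 1.4543e-07
Evidence: 0.0277315 + 0.233721 + 1.4543e-07 = 0.261453
Responsibility of Component B: 0.233721 / 0.261453 ≈ 0.8939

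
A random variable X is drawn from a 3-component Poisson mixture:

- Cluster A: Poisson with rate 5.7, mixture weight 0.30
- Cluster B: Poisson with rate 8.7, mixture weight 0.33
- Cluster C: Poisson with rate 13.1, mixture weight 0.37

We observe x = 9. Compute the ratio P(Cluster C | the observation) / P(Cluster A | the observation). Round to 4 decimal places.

1.3486

The posterior odds equal the prior odds times the likelihood ratio: (π_i/π_j)·(f_i(x)/f_j(x)).
Poisson probabilities:
  L_A = 0.0585642
  L_B = 0.131084
  L_C = 0.0640355
0.0236931 / 0.0175693 ≈ 1.3486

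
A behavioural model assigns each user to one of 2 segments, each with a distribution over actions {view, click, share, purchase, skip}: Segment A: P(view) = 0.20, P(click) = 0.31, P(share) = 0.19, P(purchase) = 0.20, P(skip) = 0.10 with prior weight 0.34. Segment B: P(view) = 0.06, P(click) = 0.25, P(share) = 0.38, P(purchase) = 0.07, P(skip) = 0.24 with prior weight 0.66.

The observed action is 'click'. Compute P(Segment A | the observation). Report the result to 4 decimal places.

0.3898

Apply Bayes' rule: the posterior for each component is proportional to its prior times its likelihood at x.
Component likelihoods at x = 'click':
  f_A = 0.31
  f_B = 0.25
Prior × likelihood for each component:
  π_A·f_A = 0.34 × 0.31 = 0.1054
  π_B·f_B = 0.66 × 0.25 = 0.165
Sum: 0.1054 + 0.165 = 0.2704
P(Segment A | 'click') ≈ 0.3898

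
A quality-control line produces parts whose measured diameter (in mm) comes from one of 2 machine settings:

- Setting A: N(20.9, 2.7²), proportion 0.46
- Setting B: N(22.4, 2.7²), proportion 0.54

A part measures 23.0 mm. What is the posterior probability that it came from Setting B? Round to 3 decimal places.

Posterior ∝ prior × likelihood, so P(k | x) ∝ π_k f_k(x); normalise over all components.
Normal densities:
  L_A = (1/(2.7·√(2π)))·exp(−(23.0−20.9)²/(2·2.7²)) = 0.147756·exp(-0.30247) = 0.109191
  L_B = (1/(2.7·√(2π)))·exp(−(23.0−22.4)²/(2·2.7²)) = 0.147756·exp(-0.02469) = 0.144153
Multiply by the mixture weights:
  π_A·L_A = 0.46 × 0.109191 = 0.0502277
  π_B·L_B = 0.54 × 0.144153 = 0.0778425
Normaliser: 0.0502277 + 0.0778425 = 0.12807
So the posterior for Setting B is 0.0778425 / 0.12807 ≈ 0.608.

0.608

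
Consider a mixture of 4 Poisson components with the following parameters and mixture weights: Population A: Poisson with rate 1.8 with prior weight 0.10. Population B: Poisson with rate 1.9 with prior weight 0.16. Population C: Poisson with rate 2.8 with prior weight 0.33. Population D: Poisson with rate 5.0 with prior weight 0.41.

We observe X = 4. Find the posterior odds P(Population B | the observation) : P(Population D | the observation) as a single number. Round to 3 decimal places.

0.181

Since P(k|x) ∝ π_k f_k(x), the posterior odds are π_i f_i(x) / (π_j f_j(x)).
Component likelihoods at x = 4:
  f_A = e^(−1.8)·1.8^4/4! = 0.0723017
  f_B = e^(−1.9)·1.9^4/4! = 0.0812164
  f_C = e^(−2.8)·2.8^4/4! = 0.155739
  f_D = e^(−5.0)·5.0^4/4! = 0.175467
0.0129946 / 0.0719416 ≈ 0.181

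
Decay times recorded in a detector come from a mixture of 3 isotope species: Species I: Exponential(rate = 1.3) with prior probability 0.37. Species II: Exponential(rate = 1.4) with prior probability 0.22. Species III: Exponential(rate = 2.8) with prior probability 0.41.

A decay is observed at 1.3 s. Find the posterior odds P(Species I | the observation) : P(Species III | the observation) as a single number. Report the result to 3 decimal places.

2.945

Posterior odds = (π_i f_i(x)) / (π_j f_j(x)); the normalising sum cancels.
Evaluate each component's likelihood at the observed value:
  p_I = 0.239875
  p_II = 0.226836
  p_III = 0.0735066
Odds = (0.37/0.41) × (0.239875/0.0735066) = 0.902439 × 3.26332 ≈ 2.945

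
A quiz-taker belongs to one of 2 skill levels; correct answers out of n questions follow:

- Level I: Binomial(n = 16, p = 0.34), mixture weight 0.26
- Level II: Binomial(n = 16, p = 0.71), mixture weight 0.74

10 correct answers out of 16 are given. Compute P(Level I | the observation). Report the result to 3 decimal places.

0.030

The responsibility of component k is w_k f_k(x) divided by Σ_j w_j f_j(x).
Component likelihoods at x = 10 correct answers out of 16:
  L_I = C(16,10)·0.34^10·0.66^6 = 8008·2.06438e-05·0.082654 = 0.013664
  L_II = C(16,10)·0.71^10·0.29^6 = 8008·0.0325524·0.000594823 = 0.155058
Weight by the priors:
  w_I·L_I = 0.26 × 0.013664 = 0.00355263
  w_II·L_II = 0.74 × 0.155058 = 0.114743
Sum: 0.00355263 + 0.114743 = 0.118296
Responsibility of Level I: 0.00355263 / 0.118296 ≈ 0.030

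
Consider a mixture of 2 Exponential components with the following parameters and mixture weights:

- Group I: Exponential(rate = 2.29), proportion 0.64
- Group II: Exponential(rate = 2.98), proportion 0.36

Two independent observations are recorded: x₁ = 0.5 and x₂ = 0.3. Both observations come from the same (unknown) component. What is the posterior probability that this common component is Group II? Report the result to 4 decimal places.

P(component k | x) = w_k·f_k(x) / marginal(x), where marginal(x) = Σ_j w_j·f_j(x).
Since both observations come from the same component, the likelihood for component k is f_k(x₁)·f_k(x₂).
  L_I = [2.29·e^(−2.29·0.5) = 2.29·e^(−1.1450) = 0.728733] × [1.15206] = 0.839544
  L_II = [2.98·e^(−2.98·0.5) = 2.98·e^(−1.4900) = 0.671611] × [1.21887] = 0.818605
Unnormalised posteriors:
  w_I·L_I = 0.64 × 0.839544 = 0.537308
  w_II·L_II = 0.36 × 0.818605 = 0.294698
Denominator: 0.537308 + 0.294698 = 0.832006
P(Group II | data) ≈ 0.3542

0.3542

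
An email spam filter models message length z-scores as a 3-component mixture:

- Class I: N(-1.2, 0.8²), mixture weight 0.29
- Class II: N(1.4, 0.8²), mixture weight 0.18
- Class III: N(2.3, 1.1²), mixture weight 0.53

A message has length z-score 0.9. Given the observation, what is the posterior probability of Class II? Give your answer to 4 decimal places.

P(component k | x) = w_k·f_k(x) / marginal(x), where marginal(x) = Σ_j w_j·f_j(x).
Normal densities:
  L_I = (1/(0.8·√(2π)))·exp(−(0.9−-1.2)²/(2·0.8²)) = 0.498678·exp(-3.44531) = 0.0159052
  L_II = (1/(0.8·√(2π)))·exp(−(0.9−1.4)²/(2·0.8²)) = 0.498678·exp(-0.19531) = 0.410201
  L_III = (1/(1.1·√(2π)))·exp(−(0.9−2.3)²/(2·1.1²)) = 0.362675·exp(-0.80992) = 0.161352
Multiply by the mixture weights:
  w_I·L_I = 0.29 × 0.0159052 = 0.00461252
  w_II·L_II = 0.18 × 0.410201 = 0.0738362
  w_III·L_III = 0.53 × 0.161352 = 0.0855166
Denominator: 0.00461252 + 0.0738362 + 0.0855166 = 0.163965
Responsibility of Class II: 0.0738362 / 0.163965 ≈ 0.4503

0.4503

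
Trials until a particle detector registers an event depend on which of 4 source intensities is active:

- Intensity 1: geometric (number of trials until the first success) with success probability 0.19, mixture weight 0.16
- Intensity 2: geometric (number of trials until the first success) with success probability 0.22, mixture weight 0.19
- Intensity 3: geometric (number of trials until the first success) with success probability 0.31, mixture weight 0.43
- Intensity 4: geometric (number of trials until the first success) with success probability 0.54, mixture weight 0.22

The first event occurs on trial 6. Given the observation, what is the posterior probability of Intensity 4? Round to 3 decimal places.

P(component k | x) = w_k·f_k(x) / marginal(x), where marginal(x) = Σ_j w_j·f_j(x).
Evaluate each component's likelihood at the observed value:
  L_1 = 0.19·(1−0.19)^5 = 0.19·0.348678 = 0.0662489
  L_2 = 0.22·(1−0.22)^5 = 0.22·0.288717 = 0.0635178
  L_3 = 0.31·(1−0.31)^5 = 0.31·0.156403 = 0.048485
  L_4 = 0.54·(1−0.54)^5 = 0.54·0.0205963 = 0.011122
Multiply by the mixture weights:
  w_1·L_1 = 0.16 × 0.0662489 = 0.0105998
  w_2·L_2 = 0.19 × 0.0635178 = 0.0120684
  w_3·L_3 = 0.43 × 0.048485 = 0.0208485
  w_4·L_4 = 0.22 × 0.011122 = 0.00244684
Evidence: 0.0105998 + 0.0120684 + 0.0208485 + 0.00244684 = 0.0459636
P(Intensity 4 | data) = 0.00244684 / 0.0459636 ≈ 0.053

0.053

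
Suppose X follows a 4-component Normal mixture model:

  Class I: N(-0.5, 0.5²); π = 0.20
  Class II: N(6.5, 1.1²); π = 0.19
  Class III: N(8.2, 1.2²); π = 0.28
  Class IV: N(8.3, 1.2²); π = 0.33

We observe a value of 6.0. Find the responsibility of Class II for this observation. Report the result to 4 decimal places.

By Bayes' theorem, P(k | x) = π_k f_k(x) / Σ_j π_j f_j(x).
Normal densities:
  p_I = (1/(0.5·√(2π)))·exp(−(6.0−-0.5)²/(2·0.5²)) = 0.797885·exp(-84.50000) = 1.59977e-37
  p_II = (1/(1.1·√(2π)))·exp(−(6.0−6.5)²/(2·1.1²)) = 0.362675·exp(-0.10331) = 0.327079
  p_III = (1/(1.2·√(2π)))·exp(−(6.0−8.2)²/(2·1.2²)) = 0.332452·exp(-1.68056) = 0.061926
  p_IV = (1/(1.2·√(2π)))·exp(−(6.0−8.3)²/(2·1.2²)) = 0.332452·exp(-1.83681) = 0.0529681
Multiply by the mixture weights:
  π_I·p_I = 0.20 × 1.59977e-37 = 3.19953e-38
  π_II·p_II = 0.19 × 0.327079 = 0.062145
  π_III·p_III = 0.28 × 0.061926 = 0.0173393
  π_IV·p_IV = 0.33 × 0.0529681 = 0.0174795
Normaliser: 3.19953e-38 + 0.062145 + 0.0173393 + 0.0174795 = 0.0969637
P(Class II | the observation) = 0.062145 / 0.0969637 ≈ 0.6409

0.6409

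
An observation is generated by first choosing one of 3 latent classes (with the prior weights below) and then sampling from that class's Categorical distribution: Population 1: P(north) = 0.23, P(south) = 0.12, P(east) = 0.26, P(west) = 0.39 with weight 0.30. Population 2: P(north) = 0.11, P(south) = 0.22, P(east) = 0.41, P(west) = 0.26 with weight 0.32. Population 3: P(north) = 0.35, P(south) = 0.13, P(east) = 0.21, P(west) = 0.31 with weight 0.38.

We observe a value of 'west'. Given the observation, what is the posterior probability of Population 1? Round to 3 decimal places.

The responsibility of component k is π_k f_k(x) divided by Σ_j π_j f_j(x).
Component likelihoods at x = 'west':
  p_1 = 0.39
  p_2 = 0.26
  p_3 = 0.31
Prior × likelihood for each component:
  π_1·p_1 = 0.30 × 0.39 = 0.117
  π_2·p_2 = 0.32 × 0.26 = 0.0832
  π_3·p_3 = 0.38 × 0.31 = 0.1178
Marginal: 0.117 + 0.0832 + 0.1178 = 0.318
So the posterior for Population 1 is 0.117 / 0.318 ≈ 0.368.

0.368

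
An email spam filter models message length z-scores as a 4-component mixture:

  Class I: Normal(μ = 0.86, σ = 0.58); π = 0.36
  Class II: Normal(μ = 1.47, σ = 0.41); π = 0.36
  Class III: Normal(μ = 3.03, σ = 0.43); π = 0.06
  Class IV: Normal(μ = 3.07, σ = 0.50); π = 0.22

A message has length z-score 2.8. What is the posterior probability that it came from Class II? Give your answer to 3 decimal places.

Posterior ∝ prior × likelihood, so P(k | x) ∝ P(Z=k) f_k(x); normalise over all components.
Component likelihoods at x = 2.8:
  L_I = 0.00255898
  L_II = 0.00504785
  L_III = 0.80411
  L_IV = 0.689636
Weight by the priors:
  P(Z=I)·L_I = 0.36 × 0.00255898 = 0.000921232
  P(Z=II)·L_II = 0.36 × 0.00504785 = 0.00181723
  P(Z=III)·L_III = 0.06 × 0.80411 = 0.0482466
  P(Z=IV)·L_IV = 0.22 × 0.689636 = 0.15172
Evidence: 0.000921232 + 0.00181723 + 0.0482466 + 0.15172 = 0.202705
So the posterior for Class II is 0.00181723 / 0.202705 ≈ 0.009.

0.009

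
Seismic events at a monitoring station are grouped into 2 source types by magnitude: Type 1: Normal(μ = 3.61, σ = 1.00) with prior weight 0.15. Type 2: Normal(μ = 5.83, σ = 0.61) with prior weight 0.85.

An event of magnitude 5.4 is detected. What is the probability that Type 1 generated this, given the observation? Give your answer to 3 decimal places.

0.027

Posterior ∝ prior × likelihood, so P(k | x) ∝ w_k f_k(x); normalise over all components.
Component likelihoods at x = 5.4:
  f_1 = 0.0803801
  f_2 = 0.510126
Weight by the priors:
  w_1·f_1 = 0.15 × 0.0803801 = 0.012057
  w_2·f_2 = 0.85 × 0.510126 = 0.433607
Marginal: 0.012057 + 0.433607 = 0.445664
P(Type 1 | the observation) ≈ 0.027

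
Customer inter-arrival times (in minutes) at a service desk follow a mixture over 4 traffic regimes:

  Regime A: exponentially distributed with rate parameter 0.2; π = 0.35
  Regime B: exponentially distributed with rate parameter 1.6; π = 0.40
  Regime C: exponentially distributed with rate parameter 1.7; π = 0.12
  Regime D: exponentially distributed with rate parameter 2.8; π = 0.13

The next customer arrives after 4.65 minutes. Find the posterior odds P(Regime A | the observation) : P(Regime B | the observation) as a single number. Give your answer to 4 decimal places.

73.4810

Since P(k|x) ∝ π_k f_k(x), the posterior odds are π_i f_i(x) / (π_j f_j(x)).
Component likelihoods at x = 4.65 minutes:
  p_A = 0.0789107
  p_B = 0.000939656
  p_C = 0.000627121
  p_D = 6.2036e-06
0.0276188 / 0.000375863 ≈ 73.4810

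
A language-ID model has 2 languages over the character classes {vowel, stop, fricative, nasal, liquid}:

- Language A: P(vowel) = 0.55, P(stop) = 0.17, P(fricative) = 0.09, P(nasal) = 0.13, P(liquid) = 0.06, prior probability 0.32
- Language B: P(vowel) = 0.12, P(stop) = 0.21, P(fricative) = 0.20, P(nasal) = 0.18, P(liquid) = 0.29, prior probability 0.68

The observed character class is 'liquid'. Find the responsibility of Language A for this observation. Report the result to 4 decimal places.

The responsibility of component k is π_k f_k(x) divided by Σ_j π_j f_j(x).
Component likelihoods at x = 'liquid':
  L_A = 0.06
  L_B = 0.29
Prior × likelihood for each component:
  π_A·L_A = 0.32 × 0.06 = 0.0192
  π_B·L_B = 0.68 × 0.29 = 0.1972
Sum: 0.0192 + 0.1972 = 0.2164
So the posterior for Language A is 0.0192 / 0.2164 ≈ 0.0887.

0.0887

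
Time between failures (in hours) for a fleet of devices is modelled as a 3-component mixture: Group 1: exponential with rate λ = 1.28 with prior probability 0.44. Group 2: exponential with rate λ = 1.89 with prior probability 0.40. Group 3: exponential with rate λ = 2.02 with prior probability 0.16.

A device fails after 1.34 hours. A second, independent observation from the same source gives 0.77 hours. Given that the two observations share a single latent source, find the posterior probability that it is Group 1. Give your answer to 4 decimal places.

0.5756

Posterior ∝ prior × likelihood, so P(k | x) ∝ π_k f_k(x); normalise over all components.
Since both observations come from the same component, the likelihood for component k is f_k(x₁)·f_k(x₂).
  L_1 = [1.28·e^(−1.28·1.34) = 1.28·e^(−1.7152) = 0.230307] × [0.477715] = 0.110021
  L_2 = [1.89·e^(−1.89·1.34) = 1.89·e^(−2.5326) = 0.150165] × [0.440994] = 0.0662217
  L_3 = [2.02·e^(−2.02·1.34) = 2.02·e^(−2.7068) = 0.134835] × [0.426432] = 0.057498
Unnormalised posteriors:
  π_1·L_1 = 0.44 × 0.110021 = 0.0484094
  π_2·L_2 = 0.40 × 0.0662217 = 0.0264887
  π_3·L_3 = 0.16 × 0.057498 = 0.00919968
Marginal: 0.0484094 + 0.0264887 + 0.00919968 = 0.0840978
So the posterior for Group 1 is 0.0484094 / 0.0840978 ≈ 0.5756.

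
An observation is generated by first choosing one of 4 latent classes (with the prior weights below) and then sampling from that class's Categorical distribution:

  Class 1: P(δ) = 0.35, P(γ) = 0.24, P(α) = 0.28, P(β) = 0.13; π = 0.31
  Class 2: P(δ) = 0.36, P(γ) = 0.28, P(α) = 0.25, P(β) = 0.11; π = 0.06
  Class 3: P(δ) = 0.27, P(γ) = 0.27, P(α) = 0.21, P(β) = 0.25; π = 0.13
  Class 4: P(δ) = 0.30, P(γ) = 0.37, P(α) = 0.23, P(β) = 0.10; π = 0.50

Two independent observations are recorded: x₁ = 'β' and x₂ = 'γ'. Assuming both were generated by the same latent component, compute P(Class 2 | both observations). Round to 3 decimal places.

0.048

By Bayes' theorem, P(k | x) = P(Z=k) f_k(x) / Σ_j P(Z=j) f_j(x).
Since both observations come from the same component, the likelihood for component k is f_k(x₁)·f_k(x₂).
  L_1 = [0.13] × [0.24] = 0.0312
  L_2 = [0.11] × [0.28] = 0.0308
  L_3 = [0.25] × [0.27] = 0.0675
  L_4 = [0.1] × [0.37] = 0.037
Multiply by the mixture weights:
  P(Z=1)·L_1 = 0.31 × 0.0312 = 0.009672
  P(Z=2)·L_2 = 0.06 × 0.0308 = 0.001848
  P(Z=3)·L_3 = 0.13 × 0.0675 = 0.008775
  P(Z=4)·L_4 = 0.50 × 0.037 = 0.0185
Evidence: 0.009672 + 0.001848 + 0.008775 + 0.0185 = 0.038795
P(Class 2 | x₁, x₂) = 0.001848 / 0.038795 ≈ 0.048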